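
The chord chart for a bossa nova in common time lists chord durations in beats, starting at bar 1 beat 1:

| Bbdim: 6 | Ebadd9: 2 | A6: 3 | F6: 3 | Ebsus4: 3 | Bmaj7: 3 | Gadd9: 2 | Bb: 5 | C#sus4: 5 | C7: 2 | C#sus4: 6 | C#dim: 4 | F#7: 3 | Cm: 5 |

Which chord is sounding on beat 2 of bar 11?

C#dim

Beat 2 of bar 11 is beat (11−1)×4 + 2 = 42 overall.
Running totals: Bbdim ends at 6, Ebadd9 ends at 8, A6 ends at 11, F6 ends at 14, Ebsus4 ends at 17, Bmaj7 ends at 20, Gadd9 ends at 22, Bb ends at 27, C#sus4 ends at 32, C7 ends at 34, C#sus4 ends at 40, C#dim ends at 44.
Beat 42 falls within C#dim.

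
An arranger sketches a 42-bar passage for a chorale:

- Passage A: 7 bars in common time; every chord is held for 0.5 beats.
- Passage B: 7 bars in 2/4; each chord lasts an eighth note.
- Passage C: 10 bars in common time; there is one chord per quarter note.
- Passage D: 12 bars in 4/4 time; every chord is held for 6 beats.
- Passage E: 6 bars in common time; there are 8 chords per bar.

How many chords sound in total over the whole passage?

A: 7·4 = 28 beats, 28/0.5 = 56 chords.
B: 7·2 = 14 beats, 14/0.5 = 28 chords.
C: 10·4 = 40 beats, 40/1 = 40 chords.
D: 12·4 = 48 beats, 48/6 = 8 chords.
E: 6·4 = 24 beats, 24/0.5 = 48 chords.
Total: 56 + 28 + 40 + 8 + 48 = 180.

180 chords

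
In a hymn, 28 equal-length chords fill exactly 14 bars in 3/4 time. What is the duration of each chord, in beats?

14 bars × 3 beats/bar = 42 beats total.
42 beats ÷ 28 chords = 1.5 beats per chord.
(That is a dotted quarter note.)

1.5 beats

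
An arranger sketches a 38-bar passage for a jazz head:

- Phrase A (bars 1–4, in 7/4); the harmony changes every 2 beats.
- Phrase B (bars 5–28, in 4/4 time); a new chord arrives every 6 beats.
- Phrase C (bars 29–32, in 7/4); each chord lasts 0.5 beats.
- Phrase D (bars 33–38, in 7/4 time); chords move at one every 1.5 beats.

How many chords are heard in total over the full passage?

114 chords

A: 4·7 = 28 beats, 28/2 = 14 chords.
B: 24·4 = 96 beats, 96/6 = 16 chords.
C: 4·7 = 28 beats, 28/0.5 = 56 chords.
D: 6·7 = 42 beats, 42/1.5 = 28 chords.
Total: 14 + 16 + 56 + 28 = 114.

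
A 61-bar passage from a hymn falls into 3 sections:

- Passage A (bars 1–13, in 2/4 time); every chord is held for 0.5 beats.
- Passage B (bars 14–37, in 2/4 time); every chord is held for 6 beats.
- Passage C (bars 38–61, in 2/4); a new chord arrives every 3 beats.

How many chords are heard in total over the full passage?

76 chords

A: 13 bars × 2 beats = 26 beats; 0.5 beats/chord → 52 chords.
B: 24 bars × 2 beats = 48 beats; 6 beats/chord → 8 chords.
C: 24 bars × 2 beats = 48 beats; 3 beats/chord → 16 chords.
Total: 52 + 8 + 16 = 76.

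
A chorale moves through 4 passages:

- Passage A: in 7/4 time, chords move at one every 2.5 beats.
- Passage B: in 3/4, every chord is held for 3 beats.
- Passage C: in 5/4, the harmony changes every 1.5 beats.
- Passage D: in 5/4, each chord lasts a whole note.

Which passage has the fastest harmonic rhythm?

A: 7/2.5 = 2.8 chords/bar.
B: 3/3 = 1 chord/bar.
C: 5/1.5 = 10/3 chords/bar.
D: 5/4 = 1.25 chords/bar.
Fastest is C at 10/3 chords/bar.

Passage C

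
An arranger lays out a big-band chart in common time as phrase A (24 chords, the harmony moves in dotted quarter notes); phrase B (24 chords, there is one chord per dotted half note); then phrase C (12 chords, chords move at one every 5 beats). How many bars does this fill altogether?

42 bars

A: 24 × 1.5 = 36 beats = 9 bars.
B: 24 × 3 = 72 beats = 18 bars.
C: 12 × 5 = 60 beats = 15 bars.
Total: 9 + 18 + 15 = 42 bars.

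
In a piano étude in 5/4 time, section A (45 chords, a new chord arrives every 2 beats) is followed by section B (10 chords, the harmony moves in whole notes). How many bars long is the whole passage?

26 bars

A: 45 × 2 = 90 beats = 18 bars.
B: 10 × 4 = 40 beats = 8 bars.
Total: 18 + 8 = 26 bars.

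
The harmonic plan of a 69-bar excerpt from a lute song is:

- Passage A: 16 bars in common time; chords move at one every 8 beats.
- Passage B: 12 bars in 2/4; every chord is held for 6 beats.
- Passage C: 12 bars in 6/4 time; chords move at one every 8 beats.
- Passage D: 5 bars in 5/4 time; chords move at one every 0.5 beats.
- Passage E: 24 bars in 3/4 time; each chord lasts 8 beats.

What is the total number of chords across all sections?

80 chords

A has 64 beats and chords last 8 each, so 8 chords.
B has 24 beats and chords last 6 each, so 4 chords.
C has 72 beats and chords last 8 each, so 9 chords.
D has 25 beats and chords last 0.5 each, so 50 chords.
E has 72 beats and chords last 8 each, so 9 chords.
Total: 8 + 4 + 9 + 50 + 9 = 80.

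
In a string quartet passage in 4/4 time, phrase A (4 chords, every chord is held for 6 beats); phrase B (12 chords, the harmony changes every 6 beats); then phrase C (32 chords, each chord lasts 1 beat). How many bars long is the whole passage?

A: 4 × 6 = 24 beats = 6 bars.
B: 12 × 6 = 72 beats = 18 bars.
C: 32 × 1 = 32 beats = 8 bars.
Total: 6 + 18 + 8 = 32 bars.

32 bars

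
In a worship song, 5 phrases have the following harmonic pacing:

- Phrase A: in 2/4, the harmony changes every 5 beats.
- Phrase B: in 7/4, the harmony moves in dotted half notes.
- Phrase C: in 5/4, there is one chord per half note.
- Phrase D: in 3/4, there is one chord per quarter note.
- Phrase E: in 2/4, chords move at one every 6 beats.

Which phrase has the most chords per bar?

A: 2/5 = 0.4 chords/bar.
B: 7/3 = 7/3 chords/bar.
C: 5/2 = 2.5 chords/bar.
D: 3/1 = 3 chords/bar.
E: 2/6 = 1/3 chords/bar.
Fastest is D at 3 chords/bar.

Phrase D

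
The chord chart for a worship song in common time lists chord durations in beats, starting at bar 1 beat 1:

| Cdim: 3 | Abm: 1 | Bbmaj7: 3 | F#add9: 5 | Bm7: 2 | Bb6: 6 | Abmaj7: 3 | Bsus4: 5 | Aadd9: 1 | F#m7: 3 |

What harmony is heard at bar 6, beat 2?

Abmaj7

Beat 2 of bar 6 is beat (6−1)×4 + 2 = 22 overall.
Running totals: Cdim ends at 3, Abm ends at 4, Bbmaj7 ends at 7, F#add9 ends at 12, Bm7 ends at 14, Bb6 ends at 20, Abmaj7 ends at 23.
Beat 22 falls within Abmaj7.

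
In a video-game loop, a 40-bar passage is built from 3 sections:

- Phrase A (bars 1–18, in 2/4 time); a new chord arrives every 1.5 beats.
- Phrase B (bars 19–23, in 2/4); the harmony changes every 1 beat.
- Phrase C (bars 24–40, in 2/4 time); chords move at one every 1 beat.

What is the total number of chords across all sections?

68 chords

A: 18 bars × 2 beats = 36 beats; 1.5 beats/chord → 24 chords.
B: 5 bars × 2 beats = 10 beats; 1 beat/chord → 10 chords.
C: 17 bars × 2 beats = 34 beats; 1 beat/chord → 34 chords.
Total: 24 + 10 + 34 = 68.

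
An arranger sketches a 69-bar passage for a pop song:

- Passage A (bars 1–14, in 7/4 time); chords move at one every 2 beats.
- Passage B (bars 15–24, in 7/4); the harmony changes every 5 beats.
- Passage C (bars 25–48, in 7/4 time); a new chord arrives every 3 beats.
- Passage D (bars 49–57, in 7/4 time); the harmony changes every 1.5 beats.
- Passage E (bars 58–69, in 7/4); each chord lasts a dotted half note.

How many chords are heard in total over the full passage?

189 chords

A has 98 beats and chords last 2 each, so 49 chords.
B has 70 beats and chords last 5 each, so 14 chords.
C has 168 beats and chords last 3 each, so 56 chords.
D has 63 beats and chords last 1.5 each, so 42 chords.
E has 84 beats and chords last 3 each, so 28 chords.
Total: 49 + 14 + 56 + 42 + 28 = 189.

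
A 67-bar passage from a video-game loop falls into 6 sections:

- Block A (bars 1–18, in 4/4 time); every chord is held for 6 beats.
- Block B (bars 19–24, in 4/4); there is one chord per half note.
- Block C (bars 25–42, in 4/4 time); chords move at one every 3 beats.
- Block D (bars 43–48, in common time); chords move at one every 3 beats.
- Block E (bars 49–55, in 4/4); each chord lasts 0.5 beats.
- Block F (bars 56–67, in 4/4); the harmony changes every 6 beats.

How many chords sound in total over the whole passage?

A has 72 beats and chords last 6 each, so 12 chords.
B has 24 beats and chords last 2 each, so 12 chords.
C has 72 beats and chords last 3 each, so 24 chords.
D has 24 beats and chords last 3 each, so 8 chords.
E has 28 beats and chords last 0.5 each, so 56 chords.
F has 48 beats and chords last 6 each, so 8 chords.
Total: 12 + 12 + 24 + 8 + 56 + 8 = 120.

120 chords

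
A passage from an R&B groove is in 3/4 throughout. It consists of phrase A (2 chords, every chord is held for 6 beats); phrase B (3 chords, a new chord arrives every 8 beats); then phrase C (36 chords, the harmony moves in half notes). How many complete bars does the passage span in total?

36 bars

A: 2 × 6 = 12 beats = 4 bars.
B: 3 × 8 = 24 beats = 8 bars.
C: 36 × 2 = 72 beats = 24 bars.
Total: 4 + 8 + 24 = 36 bars.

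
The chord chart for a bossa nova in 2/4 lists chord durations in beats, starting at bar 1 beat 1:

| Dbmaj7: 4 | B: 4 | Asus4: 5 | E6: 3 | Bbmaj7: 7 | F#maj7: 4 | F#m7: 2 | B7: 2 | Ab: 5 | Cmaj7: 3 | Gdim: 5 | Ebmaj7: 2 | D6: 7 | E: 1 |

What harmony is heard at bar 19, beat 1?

Beat 1 of bar 19 is beat (19−1)×2 + 1 = 37 overall.
Running totals: Dbmaj7 ends at 4, B ends at 8, Asus4 ends at 13, E6 ends at 16, Bbmaj7 ends at 23, F#maj7 ends at 27, F#m7 ends at 29, B7 ends at 31, Ab ends at 36, Cmaj7 ends at 39.
Beat 37 falls within Cmaj7.

Cmaj7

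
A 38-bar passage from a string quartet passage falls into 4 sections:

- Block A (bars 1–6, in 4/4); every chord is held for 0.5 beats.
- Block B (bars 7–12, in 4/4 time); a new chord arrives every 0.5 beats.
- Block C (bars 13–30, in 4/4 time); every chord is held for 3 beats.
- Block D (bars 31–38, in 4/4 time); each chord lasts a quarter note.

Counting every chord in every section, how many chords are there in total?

A: 6·4 = 24 beats, 24/0.5 = 48 chords.
B: 6·4 = 24 beats, 24/0.5 = 48 chords.
C: 18·4 = 72 beats, 72/3 = 24 chords.
D: 8·4 = 32 beats, 32/1 = 32 chords.
Total: 48 + 48 + 24 + 32 = 152.

152 chords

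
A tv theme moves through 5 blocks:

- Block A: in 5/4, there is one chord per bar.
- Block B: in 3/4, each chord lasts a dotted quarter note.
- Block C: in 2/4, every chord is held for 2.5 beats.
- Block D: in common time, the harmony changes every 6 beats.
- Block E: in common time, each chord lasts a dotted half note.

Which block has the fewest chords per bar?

Block D

A: 5 beats/bar ÷ 5 beats/chord = 1 chord/bar.
B: 3 beats/bar ÷ 1.5 beats/chord = 2 chords/bar.
C: 2 beats/bar ÷ 2.5 beats/chord = 0.8 chords/bar.
D: 4 beats/bar ÷ 6 beats/chord = 2/3 chords/bar.
E: 4 beats/bar ÷ 3 beats/chord = 4/3 chords/bar.
Slowest is D at 2/3 chords/bar.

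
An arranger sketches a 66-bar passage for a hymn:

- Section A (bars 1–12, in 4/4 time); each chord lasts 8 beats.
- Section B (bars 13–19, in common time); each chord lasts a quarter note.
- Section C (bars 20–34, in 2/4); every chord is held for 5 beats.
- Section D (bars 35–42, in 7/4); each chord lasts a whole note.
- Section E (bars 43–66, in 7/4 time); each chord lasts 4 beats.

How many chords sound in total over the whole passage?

A: 12·4 = 48 beats, 48/8 = 6 chords.
B: 7·4 = 28 beats, 28/1 = 28 chords.
C: 15·2 = 30 beats, 30/5 = 6 chords.
D: 8·7 = 56 beats, 56/4 = 14 chords.
E: 24·7 = 168 beats, 168/4 = 42 chords.
Total: 6 + 28 + 6 + 14 + 42 = 96.

96 chords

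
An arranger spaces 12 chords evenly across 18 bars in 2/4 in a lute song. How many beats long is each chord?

3 beats

18 bars × 2 beats/bar = 36 beats total.
36 beats ÷ 12 chords = 3 beats per chord.
(That is a dotted half note.)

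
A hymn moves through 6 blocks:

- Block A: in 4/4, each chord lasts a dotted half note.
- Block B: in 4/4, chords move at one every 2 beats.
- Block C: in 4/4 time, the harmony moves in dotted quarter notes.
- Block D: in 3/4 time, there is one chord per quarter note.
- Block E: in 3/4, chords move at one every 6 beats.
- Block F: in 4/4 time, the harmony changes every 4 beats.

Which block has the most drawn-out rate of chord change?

Block E

A: 4/3 = 4/3 chords/bar.
B: 4/2 = 2 chords/bar.
C: 4/1.5 = 8/3 chords/bar.
D: 3/1 = 3 chords/bar.
E: 3/6 = 0.5 chords/bar.
F: 4/4 = 1 chord/bar.
Slowest is E at 0.5 chords/bar.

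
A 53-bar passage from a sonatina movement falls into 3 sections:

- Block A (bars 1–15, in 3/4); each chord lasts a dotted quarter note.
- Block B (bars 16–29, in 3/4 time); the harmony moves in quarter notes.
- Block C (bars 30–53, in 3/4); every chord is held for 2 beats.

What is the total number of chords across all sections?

108 chords

A has 45 beats and chords last 1.5 each, so 30 chords.
B has 42 beats and chords last 1 each, so 42 chords.
C has 72 beats and chords last 2 each, so 36 chords.
Total: 30 + 42 + 36 = 108.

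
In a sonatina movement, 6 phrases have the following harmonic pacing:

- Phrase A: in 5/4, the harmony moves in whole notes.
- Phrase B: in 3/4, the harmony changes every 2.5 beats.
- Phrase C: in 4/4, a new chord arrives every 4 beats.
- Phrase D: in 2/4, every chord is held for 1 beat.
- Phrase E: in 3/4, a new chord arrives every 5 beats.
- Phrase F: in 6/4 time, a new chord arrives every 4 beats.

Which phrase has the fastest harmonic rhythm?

Phrase D

A: each chord is 4 beats in 5/4, so 1.25 per bar.
B: each chord is 2.5 beats in 3/4, so 1.2 per bar.
C: each chord is 4 beats in 4/4, so 1 per bar.
D: each chord is 1 beat in 2/4, so 2 per bar.
E: each chord is 5 beats in 3/4, so 0.6 per bar.
F: each chord is 4 beats in 6/4, so 1.5 per bar.
Fastest is D at 2 chords/bar.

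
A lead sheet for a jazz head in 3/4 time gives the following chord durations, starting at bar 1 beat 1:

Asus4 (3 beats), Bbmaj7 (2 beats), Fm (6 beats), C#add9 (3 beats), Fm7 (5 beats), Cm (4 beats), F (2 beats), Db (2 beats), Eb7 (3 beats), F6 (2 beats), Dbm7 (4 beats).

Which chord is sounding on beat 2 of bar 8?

Cm

Beat 2 of bar 8 is beat (8−1)×3 + 2 = 23 overall.
Running totals: Asus4 ends at 3, Bbmaj7 ends at 5, Fm ends at 11, C#add9 ends at 14, Fm7 ends at 19, Cm ends at 23.
Beat 23 falls within Cm.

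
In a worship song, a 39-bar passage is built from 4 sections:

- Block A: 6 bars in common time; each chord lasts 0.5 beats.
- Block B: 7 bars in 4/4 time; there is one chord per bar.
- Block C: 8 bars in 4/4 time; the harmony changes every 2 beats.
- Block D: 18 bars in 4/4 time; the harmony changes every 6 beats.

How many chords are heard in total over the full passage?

A: 6·4 = 24 beats, 24/0.5 = 48 chords.
B: 7·4 = 28 beats, 28/4 = 7 chords.
C: 8·4 = 32 beats, 32/2 = 16 chords.
D: 18·4 = 72 beats, 72/6 = 12 chords.
Total: 48 + 7 + 16 + 12 = 83.

83 chords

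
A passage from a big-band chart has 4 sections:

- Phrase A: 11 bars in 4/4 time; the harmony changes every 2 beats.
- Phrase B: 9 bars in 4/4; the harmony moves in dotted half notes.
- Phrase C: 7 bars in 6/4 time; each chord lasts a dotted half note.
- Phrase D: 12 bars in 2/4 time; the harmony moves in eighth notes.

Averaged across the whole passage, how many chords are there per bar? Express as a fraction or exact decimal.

32/13 chords per bar

A: 11 × 4 = 44 beats ÷ 2 = 22 chords.
B: 9 × 4 = 36 beats ÷ 3 = 12 chords.
C: 7 × 6 = 42 beats ÷ 3 = 14 chords.
D: 12 × 2 = 24 beats ÷ 0.5 = 48 chords.
Overall: 96 chords over 39 bars → 96/39 = 32/13 chords per bar.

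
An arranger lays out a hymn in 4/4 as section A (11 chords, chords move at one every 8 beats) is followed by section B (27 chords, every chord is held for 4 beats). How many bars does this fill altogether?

49 bars

A: 11 × 8 = 88 beats = 22 bars.
B: 27 × 4 = 108 beats = 27 bars.
Total: 22 + 27 = 49 bars.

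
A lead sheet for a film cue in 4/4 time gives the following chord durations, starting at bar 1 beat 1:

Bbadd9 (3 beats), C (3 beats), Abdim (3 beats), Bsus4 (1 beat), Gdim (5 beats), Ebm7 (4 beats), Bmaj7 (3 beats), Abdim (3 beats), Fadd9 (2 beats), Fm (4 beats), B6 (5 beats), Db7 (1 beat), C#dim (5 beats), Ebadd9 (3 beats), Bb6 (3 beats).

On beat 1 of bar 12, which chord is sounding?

Ebadd9

Beat 1 of bar 12 is beat (12−1)×4 + 1 = 45 overall.
Running totals: Bbadd9 ends at 3, C ends at 6, Abdim ends at 9, Bsus4 ends at 10, Gdim ends at 15, Ebm7 ends at 19, Bmaj7 ends at 22, Abdim ends at 25, Fadd9 ends at 27, Fm ends at 31, B6 ends at 36, Db7 ends at 37, C#dim ends at 42, Ebadd9 ends at 45.
Beat 45 falls within Ebadd9.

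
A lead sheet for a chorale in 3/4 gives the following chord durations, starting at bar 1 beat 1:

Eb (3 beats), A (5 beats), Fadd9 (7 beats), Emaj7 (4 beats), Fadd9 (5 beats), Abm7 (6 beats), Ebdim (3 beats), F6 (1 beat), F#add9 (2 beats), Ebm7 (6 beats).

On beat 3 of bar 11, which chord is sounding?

Ebdim

Beat 3 of bar 11 is beat (11−1)×3 + 3 = 33 overall.
Running totals: Eb ends at 3, A ends at 8, Fadd9 ends at 15, Emaj7 ends at 19, Fadd9 ends at 24, Abm7 ends at 30, Ebdim ends at 33.
Beat 33 falls within Ebdim.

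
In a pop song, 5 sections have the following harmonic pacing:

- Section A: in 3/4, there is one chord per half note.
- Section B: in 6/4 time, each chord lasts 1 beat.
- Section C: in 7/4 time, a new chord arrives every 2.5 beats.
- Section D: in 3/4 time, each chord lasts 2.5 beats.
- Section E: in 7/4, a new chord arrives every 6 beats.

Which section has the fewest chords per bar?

Section E

A: 3/2 = 1.5 chords/bar.
B: 6/1 = 6 chords/bar.
C: 7/2.5 = 2.8 chords/bar.
D: 3/2.5 = 1.2 chords/bar.
E: 7/6 = 7/6 chords/bar.
Slowest is E at 7/6 chords/bar.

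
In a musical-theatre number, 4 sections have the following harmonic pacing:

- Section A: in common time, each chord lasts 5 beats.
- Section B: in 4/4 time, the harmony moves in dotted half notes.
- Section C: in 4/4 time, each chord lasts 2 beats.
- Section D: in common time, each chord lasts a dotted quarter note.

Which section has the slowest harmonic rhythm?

Section A

A: 4 beats/bar ÷ 5 beats/chord = 0.8 chords/bar.
B: 4 beats/bar ÷ 3 beats/chord = 4/3 chords/bar.
C: 4 beats/bar ÷ 2 beats/chord = 2 chords/bar.
D: 4 beats/bar ÷ 1.5 beats/chord = 8/3 chords/bar.
Slowest is A at 0.8 chords/bar.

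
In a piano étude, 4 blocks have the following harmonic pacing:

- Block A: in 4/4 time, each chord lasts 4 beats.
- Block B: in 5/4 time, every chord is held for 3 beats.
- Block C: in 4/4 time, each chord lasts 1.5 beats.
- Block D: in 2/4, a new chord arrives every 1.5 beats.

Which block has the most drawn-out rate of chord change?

A: each chord is 4 beats in 4/4, so 1 per bar.
B: each chord is 3 beats in 5/4, so 5/3 per bar.
C: each chord is 1.5 beats in 4/4, so 8/3 per bar.
D: each chord is 1.5 beats in 2/4, so 4/3 per bar.
Slowest is A at 1 chords/bar.

Block A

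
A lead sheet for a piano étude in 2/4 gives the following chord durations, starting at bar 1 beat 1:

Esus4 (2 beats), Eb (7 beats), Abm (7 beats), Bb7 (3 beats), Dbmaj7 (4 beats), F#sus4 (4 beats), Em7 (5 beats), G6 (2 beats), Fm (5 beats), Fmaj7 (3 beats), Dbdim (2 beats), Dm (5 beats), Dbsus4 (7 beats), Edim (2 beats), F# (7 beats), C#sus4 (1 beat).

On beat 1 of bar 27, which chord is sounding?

Beat 1 of bar 27 is beat (27−1)×2 + 1 = 53 overall.
Running totals: Esus4 ends at 2, Eb ends at 9, Abm ends at 16, Bb7 ends at 19, Dbmaj7 ends at 23, F#sus4 ends at 27, Em7 ends at 32, G6 ends at 34, Fm ends at 39, Fmaj7 ends at 42, Dbdim ends at 44, Dm ends at 49, Dbsus4 ends at 56.
Beat 53 falls within Dbsus4.

Dbsus4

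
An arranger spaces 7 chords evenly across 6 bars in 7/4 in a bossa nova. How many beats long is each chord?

6 bars × 7 beats/bar = 42 beats total.
42 beats ÷ 7 chords = 6 beats per chord.

6 beats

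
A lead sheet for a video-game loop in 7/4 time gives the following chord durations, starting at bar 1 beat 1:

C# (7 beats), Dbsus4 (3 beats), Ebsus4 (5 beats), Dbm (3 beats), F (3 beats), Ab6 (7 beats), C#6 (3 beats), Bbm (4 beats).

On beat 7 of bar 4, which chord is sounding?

Ab6

Beat 7 of bar 4 is beat (4−1)×7 + 7 = 28 overall.
Running totals: C# ends at 7, Dbsus4 ends at 10, Ebsus4 ends at 15, Dbm ends at 18, F ends at 21, Ab6 ends at 28.
Beat 28 falls within Ab6.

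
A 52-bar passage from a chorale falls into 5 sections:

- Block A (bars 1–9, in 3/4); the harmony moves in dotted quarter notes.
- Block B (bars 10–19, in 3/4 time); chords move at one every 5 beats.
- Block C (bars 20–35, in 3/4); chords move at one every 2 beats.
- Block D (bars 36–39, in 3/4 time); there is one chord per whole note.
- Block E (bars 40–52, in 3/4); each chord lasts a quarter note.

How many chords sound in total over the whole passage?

90 chords

A: 9 bars × 3 beats = 27 beats; 1.5 beats/chord → 18 chords.
B: 10 bars × 3 beats = 30 beats; 5 beats/chord → 6 chords.
C: 16 bars × 3 beats = 48 beats; 2 beats/chord → 24 chords.
D: 4 bars × 3 beats = 12 beats; 4 beats/chord → 3 chords.
E: 13 bars × 3 beats = 39 beats; 1 beat/chord → 39 chords.
Total: 18 + 6 + 24 + 3 + 39 = 90.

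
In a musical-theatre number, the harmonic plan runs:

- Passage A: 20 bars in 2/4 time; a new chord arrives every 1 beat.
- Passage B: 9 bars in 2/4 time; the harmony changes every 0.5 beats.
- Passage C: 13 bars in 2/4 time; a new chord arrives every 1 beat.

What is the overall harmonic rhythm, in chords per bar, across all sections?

17/7 chords per bar

A: 20 × 2 = 40 beats ÷ 1 = 40 chords.
B: 9 × 2 = 18 beats ÷ 0.5 = 36 chords.
C: 13 × 2 = 26 beats ÷ 1 = 26 chords.
Overall: 102 chords over 42 bars → 102/42 = 17/7 chords per bar.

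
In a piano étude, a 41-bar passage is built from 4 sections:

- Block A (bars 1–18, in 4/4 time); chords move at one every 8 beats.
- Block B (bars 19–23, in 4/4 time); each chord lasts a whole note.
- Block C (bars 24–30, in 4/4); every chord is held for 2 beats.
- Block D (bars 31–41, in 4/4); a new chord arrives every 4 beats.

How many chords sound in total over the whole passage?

A: 18 bars × 4 beats = 72 beats; 8 beats/chord → 9 chords.
B: 5 bars × 4 beats = 20 beats; 4 beats/chord → 5 chords.
C: 7 bars × 4 beats = 28 beats; 2 beats/chord → 14 chords.
D: 11 bars × 4 beats = 44 beats; 4 beats/chord → 11 chords.
Total: 9 + 5 + 14 + 11 = 39.

39 chords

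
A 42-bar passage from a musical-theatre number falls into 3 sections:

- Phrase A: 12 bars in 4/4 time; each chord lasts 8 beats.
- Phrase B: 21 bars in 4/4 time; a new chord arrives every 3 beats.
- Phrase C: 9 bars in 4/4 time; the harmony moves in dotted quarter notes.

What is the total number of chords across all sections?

A: 12·4 = 48 beats, 48/8 = 6 chords.
B: 21·4 = 84 beats, 84/3 = 28 chords.
C: 9·4 = 36 beats, 36/1.5 = 24 chords.
Total: 6 + 28 + 24 = 58.

58 chords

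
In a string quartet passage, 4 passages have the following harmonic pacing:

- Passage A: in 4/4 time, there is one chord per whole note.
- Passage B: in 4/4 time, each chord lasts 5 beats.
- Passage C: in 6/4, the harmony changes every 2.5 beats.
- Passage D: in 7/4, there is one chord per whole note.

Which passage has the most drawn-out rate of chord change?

Passage B

A: 4/4 = 1 chord/bar.
B: 4/5 = 0.8 chords/bar.
C: 6/2.5 = 2.4 chords/bar.
D: 7/4 = 1.75 chords/bar.
Slowest is B at 0.8 chords/bar.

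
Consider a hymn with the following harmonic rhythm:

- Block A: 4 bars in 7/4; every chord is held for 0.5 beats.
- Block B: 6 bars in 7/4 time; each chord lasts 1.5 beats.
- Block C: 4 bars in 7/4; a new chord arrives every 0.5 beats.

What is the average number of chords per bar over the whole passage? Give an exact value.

10 chords per bar

A: 4 × 7 = 28 beats ÷ 0.5 = 56 chords.
B: 6 × 7 = 42 beats ÷ 1.5 = 28 chords.
C: 4 × 7 = 28 beats ÷ 0.5 = 56 chords.
Overall: 140 chords over 14 bars → 140/14 = 10 chords per bar.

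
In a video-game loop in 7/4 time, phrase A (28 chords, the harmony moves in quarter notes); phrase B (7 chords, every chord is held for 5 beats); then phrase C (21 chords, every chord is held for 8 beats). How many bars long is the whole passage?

A: 28 × 1 = 28 beats = 4 bars.
B: 7 × 5 = 35 beats = 5 bars.
C: 21 × 8 = 168 beats = 24 bars.
Total: 4 + 5 + 24 = 33 bars.

33 bars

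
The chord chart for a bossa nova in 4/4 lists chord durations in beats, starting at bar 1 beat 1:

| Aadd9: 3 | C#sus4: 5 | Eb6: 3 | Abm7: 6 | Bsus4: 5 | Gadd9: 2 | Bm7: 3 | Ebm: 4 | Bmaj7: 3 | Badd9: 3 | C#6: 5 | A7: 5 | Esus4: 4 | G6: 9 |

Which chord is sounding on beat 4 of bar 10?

Beat 4 of bar 10 is beat (10−1)×4 + 4 = 40 overall.
Running totals: Aadd9 ends at 3, C#sus4 ends at 8, Eb6 ends at 11, Abm7 ends at 17, Bsus4 ends at 22, Gadd9 ends at 24, Bm7 ends at 27, Ebm ends at 31, Bmaj7 ends at 34, Badd9 ends at 37, C#6 ends at 42.
Beat 40 falls within C#6.

C#6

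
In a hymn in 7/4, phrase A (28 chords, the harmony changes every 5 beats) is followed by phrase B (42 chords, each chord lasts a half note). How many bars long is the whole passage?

32 bars

A: 28 × 5 = 140 beats = 20 bars.
B: 42 × 2 = 84 beats = 12 bars.
Total: 20 + 12 = 32 bars.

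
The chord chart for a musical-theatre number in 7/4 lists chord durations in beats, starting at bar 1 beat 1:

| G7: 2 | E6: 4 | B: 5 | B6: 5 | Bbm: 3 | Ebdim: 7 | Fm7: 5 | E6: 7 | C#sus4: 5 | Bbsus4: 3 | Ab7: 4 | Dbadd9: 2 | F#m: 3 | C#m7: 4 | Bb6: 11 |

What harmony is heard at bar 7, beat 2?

Bbsus4

Beat 2 of bar 7 is beat (7−1)×7 + 2 = 44 overall.
Running totals: G7 ends at 2, E6 ends at 6, B ends at 11, B6 ends at 16, Bbm ends at 19, Ebdim ends at 26, Fm7 ends at 31, E6 ends at 38, C#sus4 ends at 43, Bbsus4 ends at 46.
Beat 44 falls within Bbsus4.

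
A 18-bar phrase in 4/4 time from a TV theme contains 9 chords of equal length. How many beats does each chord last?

18 bars × 4 beats/bar = 72 beats total.
72 beats ÷ 9 chords = 8 beats per chord.

8 beats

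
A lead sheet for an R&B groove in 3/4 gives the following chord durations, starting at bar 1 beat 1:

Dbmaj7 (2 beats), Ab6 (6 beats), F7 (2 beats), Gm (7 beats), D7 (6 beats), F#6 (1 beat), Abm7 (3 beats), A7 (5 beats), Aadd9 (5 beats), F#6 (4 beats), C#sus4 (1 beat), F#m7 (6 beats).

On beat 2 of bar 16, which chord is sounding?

Beat 2 of bar 16 is beat (16−1)×3 + 2 = 47 overall.
Running totals: Dbmaj7 ends at 2, Ab6 ends at 8, F7 ends at 10, Gm ends at 17, D7 ends at 23, F#6 ends at 24, Abm7 ends at 27, A7 ends at 32, Aadd9 ends at 37, F#6 ends at 41, C#sus4 ends at 42, F#m7 ends at 48.
Beat 47 falls within F#m7.

F#m7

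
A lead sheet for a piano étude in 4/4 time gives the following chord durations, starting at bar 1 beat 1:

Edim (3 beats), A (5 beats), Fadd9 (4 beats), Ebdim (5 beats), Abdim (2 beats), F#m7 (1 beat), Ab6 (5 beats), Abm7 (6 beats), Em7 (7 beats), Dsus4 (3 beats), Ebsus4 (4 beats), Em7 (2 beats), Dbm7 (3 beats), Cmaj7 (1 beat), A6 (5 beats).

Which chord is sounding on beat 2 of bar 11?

Ebsus4

Beat 2 of bar 11 is beat (11−1)×4 + 2 = 42 overall.
Running totals: Edim ends at 3, A ends at 8, Fadd9 ends at 12, Ebdim ends at 17, Abdim ends at 19, F#m7 ends at 20, Ab6 ends at 25, Abm7 ends at 31, Em7 ends at 38, Dsus4 ends at 41, Ebsus4 ends at 45.
Beat 42 falls within Ebsus4.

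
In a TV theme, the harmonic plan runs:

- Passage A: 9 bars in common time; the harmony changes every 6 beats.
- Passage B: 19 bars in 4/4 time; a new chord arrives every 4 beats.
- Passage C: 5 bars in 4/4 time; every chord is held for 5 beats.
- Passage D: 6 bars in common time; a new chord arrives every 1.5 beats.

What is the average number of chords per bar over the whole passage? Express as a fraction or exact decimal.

15/13 chords per bar

A: 9 × 4 = 36 beats ÷ 6 = 6 chords.
B: 19 × 4 = 76 beats ÷ 4 = 19 chords.
C: 5 × 4 = 20 beats ÷ 5 = 4 chords.
D: 6 × 4 = 24 beats ÷ 1.5 = 16 chords.
Overall: 45 chords over 39 bars → 45/39 = 15/13 chords per bar.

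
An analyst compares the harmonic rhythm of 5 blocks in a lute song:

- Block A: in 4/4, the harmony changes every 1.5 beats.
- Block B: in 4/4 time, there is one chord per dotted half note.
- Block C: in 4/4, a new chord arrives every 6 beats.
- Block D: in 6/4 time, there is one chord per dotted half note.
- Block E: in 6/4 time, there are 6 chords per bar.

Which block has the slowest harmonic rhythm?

Block C

A: each chord is 1.5 beats in 4/4, so 8/3 per bar.
B: each chord is 3 beats in 4/4, so 4/3 per bar.
C: each chord is 6 beats in 4/4, so 2/3 per bar.
D: each chord is 3 beats in 6/4, so 2 per bar.
E: each chord is 1 beat in 6/4, so 6 per bar.
Slowest is C at 2/3 chords/bar.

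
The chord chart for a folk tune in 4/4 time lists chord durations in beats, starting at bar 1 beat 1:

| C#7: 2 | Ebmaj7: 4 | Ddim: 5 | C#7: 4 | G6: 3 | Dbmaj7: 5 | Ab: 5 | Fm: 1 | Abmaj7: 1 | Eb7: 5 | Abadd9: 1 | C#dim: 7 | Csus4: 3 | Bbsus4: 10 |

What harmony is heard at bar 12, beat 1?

Beat 1 of bar 12 is beat (12−1)×4 + 1 = 45 overall.
Running totals: C#7 ends at 2, Ebmaj7 ends at 6, Ddim ends at 11, C#7 ends at 15, G6 ends at 18, Dbmaj7 ends at 23, Ab ends at 28, Fm ends at 29, Abmaj7 ends at 30, Eb7 ends at 35, Abadd9 ends at 36, C#dim ends at 43, Csus4 ends at 46.
Beat 45 falls within Csus4.

Csus4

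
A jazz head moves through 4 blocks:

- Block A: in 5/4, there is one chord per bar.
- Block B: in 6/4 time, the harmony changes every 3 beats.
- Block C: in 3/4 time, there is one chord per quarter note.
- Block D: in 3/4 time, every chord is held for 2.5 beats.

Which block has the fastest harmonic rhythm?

Block C

A: each chord is 5 beats in 5/4, so 1 per bar.
B: each chord is 3 beats in 6/4, so 2 per bar.
C: each chord is 1 beat in 3/4, so 3 per bar.
D: each chord is 2.5 beats in 3/4, so 1.2 per bar.
Fastest is C at 3 chords/bar.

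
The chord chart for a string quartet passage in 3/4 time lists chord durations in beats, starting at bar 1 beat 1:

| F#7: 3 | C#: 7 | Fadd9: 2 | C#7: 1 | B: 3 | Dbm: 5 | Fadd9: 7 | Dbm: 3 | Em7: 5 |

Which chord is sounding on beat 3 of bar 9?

Beat 3 of bar 9 is beat (9−1)×3 + 3 = 27 overall.
Running totals: F#7 ends at 3, C# ends at 10, Fadd9 ends at 12, C#7 ends at 13, B ends at 16, Dbm ends at 21, Fadd9 ends at 28.
Beat 27 falls within Fadd9.

Fadd9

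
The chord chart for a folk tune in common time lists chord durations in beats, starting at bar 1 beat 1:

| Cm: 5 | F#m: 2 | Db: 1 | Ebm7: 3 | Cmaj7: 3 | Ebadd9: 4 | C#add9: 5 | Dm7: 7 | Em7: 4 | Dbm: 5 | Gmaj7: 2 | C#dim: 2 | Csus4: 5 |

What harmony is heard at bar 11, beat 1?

Beat 1 of bar 11 is beat (11−1)×4 + 1 = 41 overall.
Running totals: Cm ends at 5, F#m ends at 7, Db ends at 8, Ebm7 ends at 11, Cmaj7 ends at 14, Ebadd9 ends at 18, C#add9 ends at 23, Dm7 ends at 30, Em7 ends at 34, Dbm ends at 39, Gmaj7 ends at 41.
Beat 41 falls within Gmaj7.

Gmaj7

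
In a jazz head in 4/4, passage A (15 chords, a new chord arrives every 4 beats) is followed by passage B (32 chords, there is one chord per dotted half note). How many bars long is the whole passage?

A: 15 × 4 = 60 beats = 15 bars.
B: 32 × 3 = 96 beats = 24 bars.
Total: 15 + 24 = 39 bars.

39 bars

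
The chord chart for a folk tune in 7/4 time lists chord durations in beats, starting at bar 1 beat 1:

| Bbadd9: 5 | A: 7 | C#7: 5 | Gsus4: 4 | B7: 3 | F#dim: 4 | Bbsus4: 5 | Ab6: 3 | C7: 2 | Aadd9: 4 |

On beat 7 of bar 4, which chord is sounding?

Beat 7 of bar 4 is beat (4−1)×7 + 7 = 28 overall.
Running totals: Bbadd9 ends at 5, A ends at 12, C#7 ends at 17, Gsus4 ends at 21, B7 ends at 24, F#dim ends at 28.
Beat 28 falls within F#dim.

F#dim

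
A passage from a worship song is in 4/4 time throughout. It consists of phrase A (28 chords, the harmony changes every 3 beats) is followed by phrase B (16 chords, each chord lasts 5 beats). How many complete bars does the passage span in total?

41 bars

A: 28 × 3 = 84 beats = 21 bars.
B: 16 × 5 = 80 beats = 20 bars.
Total: 21 + 20 = 41 bars.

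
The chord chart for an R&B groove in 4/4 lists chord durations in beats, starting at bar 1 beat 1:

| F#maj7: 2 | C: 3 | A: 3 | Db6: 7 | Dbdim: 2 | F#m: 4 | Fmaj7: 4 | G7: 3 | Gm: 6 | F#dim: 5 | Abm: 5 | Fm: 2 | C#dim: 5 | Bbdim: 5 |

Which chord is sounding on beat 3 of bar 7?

Beat 3 of bar 7 is beat (7−1)×4 + 3 = 27 overall.
Running totals: F#maj7 ends at 2, C ends at 5, A ends at 8, Db6 ends at 15, Dbdim ends at 17, F#m ends at 21, Fmaj7 ends at 25, G7 ends at 28.
Beat 27 falls within G7.

G7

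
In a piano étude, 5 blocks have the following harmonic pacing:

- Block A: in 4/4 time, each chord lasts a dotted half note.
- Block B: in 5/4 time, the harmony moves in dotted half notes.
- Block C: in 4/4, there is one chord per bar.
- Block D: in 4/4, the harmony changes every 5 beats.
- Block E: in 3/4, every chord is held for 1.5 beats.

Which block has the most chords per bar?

Block E

A: 4 beats/bar ÷ 3 beats/chord = 4/3 chords/bar.
B: 5 beats/bar ÷ 3 beats/chord = 5/3 chords/bar.
C: 4 beats/bar ÷ 4 beats/chord = 1 chord/bar.
D: 4 beats/bar ÷ 5 beats/chord = 0.8 chords/bar.
E: 3 beats/bar ÷ 1.5 beats/chord = 2 chords/bar.
Fastest is E at 2 chords/bar.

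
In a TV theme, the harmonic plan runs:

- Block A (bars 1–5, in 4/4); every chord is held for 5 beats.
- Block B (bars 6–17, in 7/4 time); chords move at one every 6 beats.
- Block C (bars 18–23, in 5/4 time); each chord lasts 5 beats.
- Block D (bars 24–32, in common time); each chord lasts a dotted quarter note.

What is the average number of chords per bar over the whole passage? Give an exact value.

A: 5 × 4 = 20 beats ÷ 5 = 4 chords.
B: 12 × 7 = 84 beats ÷ 6 = 14 chords.
C: 6 × 5 = 30 beats ÷ 5 = 6 chords.
D: 9 × 4 = 36 beats ÷ 1.5 = 24 chords.
Overall: 48 chords over 32 bars → 48/32 = 1.5 chords per bar.

1.5 chords per bar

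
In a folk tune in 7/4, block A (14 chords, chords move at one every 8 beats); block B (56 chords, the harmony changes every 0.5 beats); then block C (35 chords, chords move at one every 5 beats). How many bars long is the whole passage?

A: 14 × 8 = 112 beats = 16 bars.
B: 56 × 0.5 = 28 beats = 4 bars.
C: 35 × 5 = 175 beats = 25 bars.
Total: 16 + 4 + 25 = 45 bars.

45 bars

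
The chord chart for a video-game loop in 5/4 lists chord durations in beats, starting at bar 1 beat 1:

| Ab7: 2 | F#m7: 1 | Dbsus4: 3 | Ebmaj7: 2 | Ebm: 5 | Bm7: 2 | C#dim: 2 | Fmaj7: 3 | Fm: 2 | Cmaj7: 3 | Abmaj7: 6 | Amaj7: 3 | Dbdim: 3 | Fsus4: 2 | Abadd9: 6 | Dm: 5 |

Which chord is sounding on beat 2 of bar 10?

Beat 2 of bar 10 is beat (10−1)×5 + 2 = 47 overall.
Running totals: Ab7 ends at 2, F#m7 ends at 3, Dbsus4 ends at 6, Ebmaj7 ends at 8, Ebm ends at 13, Bm7 ends at 15, C#dim ends at 17, Fmaj7 ends at 20, Fm ends at 22, Cmaj7 ends at 25, Abmaj7 ends at 31, Amaj7 ends at 34, Dbdim ends at 37, Fsus4 ends at 39, Abadd9 ends at 45, Dm ends at 50.
Beat 47 falls within Dm.

Dm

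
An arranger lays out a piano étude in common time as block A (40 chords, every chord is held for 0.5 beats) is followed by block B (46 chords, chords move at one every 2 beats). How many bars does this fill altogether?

A: 40 × 0.5 = 20 beats = 5 bars.
B: 46 × 2 = 92 beats = 23 bars.
Total: 5 + 23 = 28 bars.

28 bars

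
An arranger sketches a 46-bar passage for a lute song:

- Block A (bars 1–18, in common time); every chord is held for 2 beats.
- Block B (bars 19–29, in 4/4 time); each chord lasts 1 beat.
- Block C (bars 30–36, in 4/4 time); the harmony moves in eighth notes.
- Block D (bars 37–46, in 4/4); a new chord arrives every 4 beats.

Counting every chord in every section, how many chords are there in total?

A has 72 beats and chords last 2 each, so 36 chords.
B has 44 beats and chords last 1 each, so 44 chords.
C has 28 beats and chords last 0.5 each, so 56 chords.
D has 40 beats and chords last 4 each, so 10 chords.
Total: 36 + 44 + 56 + 10 = 146.

146 chords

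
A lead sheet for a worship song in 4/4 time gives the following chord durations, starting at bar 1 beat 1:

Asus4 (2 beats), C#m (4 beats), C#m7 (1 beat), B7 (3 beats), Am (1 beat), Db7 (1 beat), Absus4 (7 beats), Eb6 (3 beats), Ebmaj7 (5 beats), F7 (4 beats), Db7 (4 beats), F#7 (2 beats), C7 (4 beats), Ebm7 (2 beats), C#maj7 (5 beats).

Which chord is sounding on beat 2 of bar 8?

F7

Beat 2 of bar 8 is beat (8−1)×4 + 2 = 30 overall.
Running totals: Asus4 ends at 2, C#m ends at 6, C#m7 ends at 7, B7 ends at 10, Am ends at 11, Db7 ends at 12, Absus4 ends at 19, Eb6 ends at 22, Ebmaj7 ends at 27, F7 ends at 31.
Beat 30 falls within F7.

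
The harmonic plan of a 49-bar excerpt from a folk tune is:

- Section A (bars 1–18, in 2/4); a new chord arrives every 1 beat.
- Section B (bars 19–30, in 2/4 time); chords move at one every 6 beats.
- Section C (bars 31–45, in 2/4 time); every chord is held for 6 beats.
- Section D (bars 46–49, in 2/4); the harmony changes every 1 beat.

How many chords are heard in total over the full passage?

A: 18 bars × 2 beats = 36 beats; 1 beat/chord → 36 chords.
B: 12 bars × 2 beats = 24 beats; 6 beats/chord → 4 chords.
C: 15 bars × 2 beats = 30 beats; 6 beats/chord → 5 chords.
D: 4 bars × 2 beats = 8 beats; 1 beat/chord → 8 chords.
Total: 36 + 4 + 5 + 8 = 53.

53 chords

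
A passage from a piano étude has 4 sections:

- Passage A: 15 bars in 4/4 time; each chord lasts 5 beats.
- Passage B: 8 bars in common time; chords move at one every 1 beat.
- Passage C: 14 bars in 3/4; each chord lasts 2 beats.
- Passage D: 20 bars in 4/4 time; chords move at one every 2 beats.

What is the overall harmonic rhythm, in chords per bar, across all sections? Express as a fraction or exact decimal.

A: 15 bars of 4 beats is 60 beats; at 5 beats each that's 12 chords.
B: 8 bars of 4 beats is 32 beats; at 1 beat each that's 32 chords.
C: 14 bars of 3 beats is 42 beats; at 2 beats each that's 21 chords.
D: 20 bars of 4 beats is 80 beats; at 2 beats each that's 40 chords.
Overall: 105 chords over 57 bars → 105/57 = 35/19 chords per bar.

35/19 chords per bar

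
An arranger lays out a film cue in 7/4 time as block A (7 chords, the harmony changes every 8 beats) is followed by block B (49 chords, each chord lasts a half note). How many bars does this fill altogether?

22 bars

A: 7 × 8 = 56 beats = 8 bars.
B: 49 × 2 = 98 beats = 14 bars.
Total: 8 + 14 = 22 bars.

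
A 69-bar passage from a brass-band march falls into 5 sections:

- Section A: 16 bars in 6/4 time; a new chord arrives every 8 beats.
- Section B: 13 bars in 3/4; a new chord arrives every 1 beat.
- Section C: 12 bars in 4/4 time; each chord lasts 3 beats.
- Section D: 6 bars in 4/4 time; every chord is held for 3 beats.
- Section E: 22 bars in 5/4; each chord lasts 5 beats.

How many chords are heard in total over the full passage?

97 chords

A: 16·6 = 96 beats, 96/8 = 12 chords.
B: 13·3 = 39 beats, 39/1 = 39 chords.
C: 12·4 = 48 beats, 48/3 = 16 chords.
D: 6·4 = 24 beats, 24/3 = 8 chords.
E: 22·5 = 110 beats, 110/5 = 22 chords.
Total: 12 + 39 + 16 + 8 + 22 = 97.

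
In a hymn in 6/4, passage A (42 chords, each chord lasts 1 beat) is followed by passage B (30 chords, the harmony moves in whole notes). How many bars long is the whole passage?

27 bars

A: 42 × 1 = 42 beats = 7 bars.
B: 30 × 4 = 120 beats = 20 bars.
Total: 7 + 20 = 27 bars.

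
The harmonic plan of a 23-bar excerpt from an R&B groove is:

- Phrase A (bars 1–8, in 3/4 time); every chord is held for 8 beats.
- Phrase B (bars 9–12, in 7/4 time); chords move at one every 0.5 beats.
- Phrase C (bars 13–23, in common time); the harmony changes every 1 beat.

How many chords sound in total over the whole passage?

A has 24 beats and chords last 8 each, so 3 chords.
B has 28 beats and chords last 0.5 each, so 56 chords.
C has 44 beats and chords last 1 each, so 44 chords.
Total: 3 + 56 + 44 = 103.

103 chords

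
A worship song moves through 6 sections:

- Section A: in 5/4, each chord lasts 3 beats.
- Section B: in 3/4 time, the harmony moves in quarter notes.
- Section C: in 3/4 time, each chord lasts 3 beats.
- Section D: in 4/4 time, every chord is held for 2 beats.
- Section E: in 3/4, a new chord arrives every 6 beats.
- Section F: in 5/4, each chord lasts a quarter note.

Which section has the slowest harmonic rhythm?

A: 5/3 = 5/3 chords/bar.
B: 3/1 = 3 chords/bar.
C: 3/3 = 1 chord/bar.
D: 4/2 = 2 chords/bar.
E: 3/6 = 0.5 chords/bar.
F: 5/1 = 5 chords/bar.
Slowest is E at 0.5 chords/bar.

Section E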